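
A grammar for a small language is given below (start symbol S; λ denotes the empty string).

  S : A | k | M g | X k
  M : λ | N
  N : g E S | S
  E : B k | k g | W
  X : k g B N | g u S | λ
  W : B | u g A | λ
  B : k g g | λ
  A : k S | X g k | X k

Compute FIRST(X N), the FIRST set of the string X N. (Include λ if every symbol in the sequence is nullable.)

Add FIRST(X)\{λ} = { g, k }; X is nullable, continue.
Add FIRST(N) = { g, k }; N is not nullable, stop.

{ g, k }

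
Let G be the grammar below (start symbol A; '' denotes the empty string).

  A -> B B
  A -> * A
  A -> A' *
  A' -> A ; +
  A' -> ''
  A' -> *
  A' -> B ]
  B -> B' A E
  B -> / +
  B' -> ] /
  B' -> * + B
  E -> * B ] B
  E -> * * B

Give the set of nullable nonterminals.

Directly nullable (have an ''-production): A'.
No other nonterminal has a production whose RHS symbols are all nullable.

{ A' }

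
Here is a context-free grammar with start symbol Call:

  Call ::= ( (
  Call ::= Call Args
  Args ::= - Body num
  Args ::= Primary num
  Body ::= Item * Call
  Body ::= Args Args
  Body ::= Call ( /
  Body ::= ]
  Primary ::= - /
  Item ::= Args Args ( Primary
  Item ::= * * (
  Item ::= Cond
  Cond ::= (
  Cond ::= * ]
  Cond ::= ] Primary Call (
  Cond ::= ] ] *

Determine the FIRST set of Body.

From Body ::= Item * Call: add FIRST(Item) = { (, *, -, ] }.
From Body ::= Args Args: add FIRST(Args) = { - }.
From Body ::= Call ( /: add FIRST(Call) = { ( }.
Body ::= ] contributes {]}.
Union: FIRST(Body) = { (, *, -, ] }.

{ (, *, -, ] }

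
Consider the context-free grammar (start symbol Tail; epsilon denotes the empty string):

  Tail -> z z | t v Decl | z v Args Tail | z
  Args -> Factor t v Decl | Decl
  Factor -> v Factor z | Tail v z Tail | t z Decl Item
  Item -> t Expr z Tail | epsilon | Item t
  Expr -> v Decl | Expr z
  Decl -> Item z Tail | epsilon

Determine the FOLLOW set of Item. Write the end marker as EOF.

{ t, z }

In Factor -> t z Decl Item: Item is at the end, add FOLLOW(Factor) = { t, z }.
In Item -> Item t: add FIRST(t) = { t }.
In Decl -> Item z Tail: add FIRST(z Tail) = { z }.
Union: FOLLOW(Item) = { t, z }.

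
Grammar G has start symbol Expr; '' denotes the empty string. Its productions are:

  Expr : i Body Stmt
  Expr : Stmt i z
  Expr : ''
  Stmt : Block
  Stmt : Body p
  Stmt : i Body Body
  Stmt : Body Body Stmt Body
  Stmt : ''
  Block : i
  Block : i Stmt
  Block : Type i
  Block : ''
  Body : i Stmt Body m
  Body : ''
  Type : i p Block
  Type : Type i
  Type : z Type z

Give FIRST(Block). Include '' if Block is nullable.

Block : i contributes {i}.
Block : i Stmt contributes {i}.
From Block : Type i: add FIRST(Type) = { i, z }.
Block : '' contributes ''.
Union: FIRST(Block) = { i, z, '' }.

{ i, z, '' }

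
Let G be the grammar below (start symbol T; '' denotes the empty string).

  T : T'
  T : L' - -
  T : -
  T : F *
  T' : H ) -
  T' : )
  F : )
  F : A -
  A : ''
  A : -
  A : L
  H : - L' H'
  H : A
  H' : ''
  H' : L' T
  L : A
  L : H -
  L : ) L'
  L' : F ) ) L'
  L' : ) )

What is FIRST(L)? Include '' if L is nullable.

{ ), -, '' }

From L : A: add FIRST(A) = { ), -, '' } (including '' since A is nullable).
From L : H -: H nullable, take FIRST(H) ∪ {-} = { ), - }.
L : ) L' contributes {)}.
Union: FIRST(L) = { ), -, '' }.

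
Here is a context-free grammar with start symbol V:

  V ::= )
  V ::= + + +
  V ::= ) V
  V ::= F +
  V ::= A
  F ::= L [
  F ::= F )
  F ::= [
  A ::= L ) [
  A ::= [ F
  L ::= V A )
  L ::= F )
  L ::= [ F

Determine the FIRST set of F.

From F ::= L [: add FIRST(L) = { ), +, [ }.
From F ::= F ): add FIRST(F) = { ), +, [ }.
F ::= [ contributes {[}.
Union: FIRST(F) = { ), +, [ }.

{ ), +, [ }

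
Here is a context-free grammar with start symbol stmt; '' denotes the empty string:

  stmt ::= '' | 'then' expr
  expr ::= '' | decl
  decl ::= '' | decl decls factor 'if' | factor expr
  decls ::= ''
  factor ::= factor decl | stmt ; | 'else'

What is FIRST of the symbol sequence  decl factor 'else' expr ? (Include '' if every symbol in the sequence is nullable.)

{ 'else', 'then', ; }

Add FIRST(decl)\{''} = { 'else', 'then', ; }; decl is nullable, continue.
Add FIRST(factor) = { 'else', 'then', ; }; factor is not nullable, stop.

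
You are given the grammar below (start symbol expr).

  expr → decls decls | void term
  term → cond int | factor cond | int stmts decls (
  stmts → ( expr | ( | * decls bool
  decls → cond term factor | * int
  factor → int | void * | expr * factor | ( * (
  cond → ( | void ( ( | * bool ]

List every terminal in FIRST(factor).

factor → int contributes {int}.
factor → void * contributes {void}.
From factor → expr * factor: add FIRST(expr) = { (, *, void }.
factor → ( * ( contributes {(}.
Union: FIRST(factor) = { (, *, int, void }.

{ (, *, int, void }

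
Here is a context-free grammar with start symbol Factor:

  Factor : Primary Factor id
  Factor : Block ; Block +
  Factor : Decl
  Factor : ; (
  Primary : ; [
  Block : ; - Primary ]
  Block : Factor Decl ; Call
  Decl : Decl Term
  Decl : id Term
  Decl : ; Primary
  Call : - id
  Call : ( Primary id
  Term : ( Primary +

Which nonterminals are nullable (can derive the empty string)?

No nonterminal has an empty production or an RHS whose symbols are all nullable.

{ } (none)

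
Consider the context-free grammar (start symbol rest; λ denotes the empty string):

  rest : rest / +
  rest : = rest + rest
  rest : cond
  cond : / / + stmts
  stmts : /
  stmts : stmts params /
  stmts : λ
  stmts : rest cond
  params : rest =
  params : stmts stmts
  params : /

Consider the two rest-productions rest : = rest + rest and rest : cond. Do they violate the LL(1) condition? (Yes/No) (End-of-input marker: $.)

FIRST(= rest + rest) = { = } and FIRST(cond) = { / }.
The FIRST sets are disjoint and neither alternative is nullable — no conflict.

No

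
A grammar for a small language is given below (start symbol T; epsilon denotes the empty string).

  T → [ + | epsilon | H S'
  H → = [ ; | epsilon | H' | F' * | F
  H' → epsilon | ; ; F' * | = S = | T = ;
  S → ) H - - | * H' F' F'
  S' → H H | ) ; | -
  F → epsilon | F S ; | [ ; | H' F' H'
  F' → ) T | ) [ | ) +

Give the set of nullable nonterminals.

{ F, H, H', S', T }

Directly nullable (have an epsilon-production): T, H, H', F.
S' → H H with every symbol nullable, so S' is nullable.
No other nonterminal has a production whose RHS symbols are all nullable.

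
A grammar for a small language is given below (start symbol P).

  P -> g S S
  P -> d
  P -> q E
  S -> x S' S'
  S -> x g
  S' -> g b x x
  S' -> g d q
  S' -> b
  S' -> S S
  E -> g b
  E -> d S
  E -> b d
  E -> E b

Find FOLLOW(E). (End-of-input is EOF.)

In P -> q E: E is at the end, add FOLLOW(P) = { EOF }.
In E -> E b: add FIRST(b) = { b }.
Union: FOLLOW(E) = { EOF, b }.

{ EOF, b }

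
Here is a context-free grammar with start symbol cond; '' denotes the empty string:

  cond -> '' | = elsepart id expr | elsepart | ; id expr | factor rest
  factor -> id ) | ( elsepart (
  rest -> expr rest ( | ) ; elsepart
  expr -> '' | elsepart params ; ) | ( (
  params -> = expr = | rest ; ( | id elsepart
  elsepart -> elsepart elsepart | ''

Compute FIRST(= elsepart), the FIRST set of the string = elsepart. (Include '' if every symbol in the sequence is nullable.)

= is a terminal; add {=} and stop.

{ = }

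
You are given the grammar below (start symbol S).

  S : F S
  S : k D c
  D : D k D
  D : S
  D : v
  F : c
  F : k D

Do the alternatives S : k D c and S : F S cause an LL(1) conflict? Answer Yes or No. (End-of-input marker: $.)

FIRST(k D c) = { k } and FIRST(F S) = { c, k }.
Both contain k, so the two alternatives are not disjoint — LL(1) conflict.

Yes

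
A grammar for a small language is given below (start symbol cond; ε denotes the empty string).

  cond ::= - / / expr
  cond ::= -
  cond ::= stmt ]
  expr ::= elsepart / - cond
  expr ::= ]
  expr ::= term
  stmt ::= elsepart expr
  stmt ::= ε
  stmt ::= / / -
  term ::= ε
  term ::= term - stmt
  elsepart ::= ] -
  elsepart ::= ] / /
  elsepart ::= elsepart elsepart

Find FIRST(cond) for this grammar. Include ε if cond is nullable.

{ -, /, ] }

cond ::= - / / expr contributes {-}.
cond ::= - contributes {-}.
From cond ::= stmt ]: stmt nullable, take FIRST(stmt) ∪ {]} = { /, ] }.
Union: FIRST(cond) = { -, /, ] }.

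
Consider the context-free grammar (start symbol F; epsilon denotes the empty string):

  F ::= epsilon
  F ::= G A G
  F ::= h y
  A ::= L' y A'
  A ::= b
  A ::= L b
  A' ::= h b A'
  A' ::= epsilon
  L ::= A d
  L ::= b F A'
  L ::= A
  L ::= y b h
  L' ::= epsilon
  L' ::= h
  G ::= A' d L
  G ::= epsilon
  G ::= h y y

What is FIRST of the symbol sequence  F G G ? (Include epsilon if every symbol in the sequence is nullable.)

Add FIRST(F)\{epsilon} = { b, d, h, y }; F is nullable, continue.
Add FIRST(G)\{epsilon} = { d, h }; G is nullable, continue.
Add FIRST(G)\{epsilon} = { d, h }; G is nullable, continue.
Every symbol is nullable, so include epsilon.

{ b, d, h, y, epsilon }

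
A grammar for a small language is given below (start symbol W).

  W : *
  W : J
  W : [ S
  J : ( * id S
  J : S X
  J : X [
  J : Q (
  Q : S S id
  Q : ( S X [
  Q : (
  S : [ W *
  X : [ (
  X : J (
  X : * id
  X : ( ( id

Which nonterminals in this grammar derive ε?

{ } (none)

No nonterminal has an empty production or an RHS whose symbols are all nullable.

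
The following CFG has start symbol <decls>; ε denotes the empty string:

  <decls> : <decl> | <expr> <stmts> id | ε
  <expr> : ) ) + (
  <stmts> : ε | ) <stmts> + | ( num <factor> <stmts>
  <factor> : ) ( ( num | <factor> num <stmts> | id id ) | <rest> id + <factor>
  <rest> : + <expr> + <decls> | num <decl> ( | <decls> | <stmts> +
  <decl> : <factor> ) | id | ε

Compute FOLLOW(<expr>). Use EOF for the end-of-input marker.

{ (, ), +, id }

In <decls> : <expr> <stmts> id: add FIRST(<stmts> id) = { (, ), id }.
In <rest> : + <expr> + <decls>: add FIRST(+ <decls>) = { + }.
Union: FOLLOW(<expr>) = { (, ), +, id }.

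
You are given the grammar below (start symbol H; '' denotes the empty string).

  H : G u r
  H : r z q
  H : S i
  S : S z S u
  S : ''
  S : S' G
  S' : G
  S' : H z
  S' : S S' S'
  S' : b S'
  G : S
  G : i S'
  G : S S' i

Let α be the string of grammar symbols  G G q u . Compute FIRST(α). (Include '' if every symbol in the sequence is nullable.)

Add FIRST(G)\{''} = { b, i, r, u, z }; G is nullable, continue.
Add FIRST(G)\{''} = { b, i, r, u, z }; G is nullable, continue.
q is a terminal; add {q} and stop.

{ b, i, q, r, u, z }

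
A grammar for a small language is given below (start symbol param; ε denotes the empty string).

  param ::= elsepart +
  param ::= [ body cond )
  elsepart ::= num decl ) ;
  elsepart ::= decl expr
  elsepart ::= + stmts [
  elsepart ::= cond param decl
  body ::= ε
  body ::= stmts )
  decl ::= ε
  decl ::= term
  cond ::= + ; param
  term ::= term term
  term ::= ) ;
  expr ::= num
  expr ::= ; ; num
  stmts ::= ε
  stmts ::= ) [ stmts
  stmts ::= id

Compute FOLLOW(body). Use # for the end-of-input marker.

In param ::= [ body cond ): add FIRST(cond )) = { + }.
Union: FOLLOW(body) = { + }.

{ + }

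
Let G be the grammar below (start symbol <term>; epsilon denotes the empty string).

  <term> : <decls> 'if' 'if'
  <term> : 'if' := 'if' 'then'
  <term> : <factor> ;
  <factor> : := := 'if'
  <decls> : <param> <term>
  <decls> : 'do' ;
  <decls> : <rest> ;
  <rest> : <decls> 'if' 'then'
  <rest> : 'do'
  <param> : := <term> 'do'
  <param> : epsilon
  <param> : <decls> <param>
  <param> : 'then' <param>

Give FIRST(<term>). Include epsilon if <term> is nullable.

From <term> : <decls> 'if' 'if': add FIRST(<decls>) = { 'do', 'if', 'then', := }.
<term> : 'if' := 'if' 'then' contributes {'if'}.
From <term> : <factor> ;: add FIRST(<factor>) = { := }.
Union: FIRST(<term>) = { 'do', 'if', 'then', := }.

{ 'do', 'if', 'then', := }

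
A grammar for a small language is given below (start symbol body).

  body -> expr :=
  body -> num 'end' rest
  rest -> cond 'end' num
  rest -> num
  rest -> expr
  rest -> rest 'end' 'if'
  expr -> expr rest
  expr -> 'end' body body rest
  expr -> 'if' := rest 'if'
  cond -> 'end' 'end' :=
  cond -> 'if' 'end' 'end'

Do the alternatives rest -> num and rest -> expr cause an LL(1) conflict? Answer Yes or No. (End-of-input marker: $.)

FIRST(num) = { num } and FIRST(expr) = { 'end', 'if' }.
The FIRST sets are disjoint and neither alternative is nullable — no conflict.

No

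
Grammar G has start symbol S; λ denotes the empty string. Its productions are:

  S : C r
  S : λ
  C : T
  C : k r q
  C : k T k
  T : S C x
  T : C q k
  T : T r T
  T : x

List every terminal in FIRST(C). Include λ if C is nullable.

{ k, x }

From C : T: add FIRST(T) = { k, x }.
C : k r q contributes {k}.
C : k T k contributes {k}.
Union: FIRST(C) = { k, x }.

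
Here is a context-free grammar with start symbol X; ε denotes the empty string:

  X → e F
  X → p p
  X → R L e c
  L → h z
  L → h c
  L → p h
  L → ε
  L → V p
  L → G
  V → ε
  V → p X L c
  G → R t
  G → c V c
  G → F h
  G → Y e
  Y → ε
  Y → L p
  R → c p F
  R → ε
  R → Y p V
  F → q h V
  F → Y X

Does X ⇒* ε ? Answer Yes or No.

Nullable nonterminals: L, R, V, Y.
No production of X has an RHS whose symbols are all nullable, so X is not nullable.

No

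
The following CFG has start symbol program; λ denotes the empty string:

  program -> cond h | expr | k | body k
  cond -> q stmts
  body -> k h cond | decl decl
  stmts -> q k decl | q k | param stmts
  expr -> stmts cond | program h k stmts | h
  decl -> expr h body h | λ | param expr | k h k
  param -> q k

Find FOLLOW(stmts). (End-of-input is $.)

{ $, h, k, q }

In cond -> q stmts: stmts is at the end, add FOLLOW(cond) = { $, h, k, q }.
In stmts -> param stmts: stmts is at the end, add FOLLOW(stmts) = { $, h, k, q }.
In expr -> stmts cond: add FIRST(cond) = { q }.
In expr -> program h k stmts: stmts is at the end, add FOLLOW(expr) = { $, h, k, q }.
Union: FOLLOW(stmts) = { $, h, k, q }.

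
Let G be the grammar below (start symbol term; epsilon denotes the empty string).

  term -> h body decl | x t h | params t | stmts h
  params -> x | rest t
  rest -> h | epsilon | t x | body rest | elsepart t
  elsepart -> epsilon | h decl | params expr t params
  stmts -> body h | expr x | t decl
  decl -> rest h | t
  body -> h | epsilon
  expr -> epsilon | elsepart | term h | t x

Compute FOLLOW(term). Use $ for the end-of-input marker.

{ $, h }

term is the start symbol, so $ ∈ FOLLOW(term).
In expr -> term h: add FIRST(h) = { h }.
Union: FOLLOW(term) = { $, h }.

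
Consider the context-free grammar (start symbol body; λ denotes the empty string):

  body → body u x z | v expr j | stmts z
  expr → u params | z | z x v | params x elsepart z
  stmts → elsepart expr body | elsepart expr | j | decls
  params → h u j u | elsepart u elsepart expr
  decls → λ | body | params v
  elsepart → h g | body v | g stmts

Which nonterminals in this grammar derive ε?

{ decls, stmts }

Directly nullable (have an λ-production): decls.
stmts → decls with every symbol nullable, so stmts is nullable.
No other nonterminal has a production whose RHS symbols are all nullable.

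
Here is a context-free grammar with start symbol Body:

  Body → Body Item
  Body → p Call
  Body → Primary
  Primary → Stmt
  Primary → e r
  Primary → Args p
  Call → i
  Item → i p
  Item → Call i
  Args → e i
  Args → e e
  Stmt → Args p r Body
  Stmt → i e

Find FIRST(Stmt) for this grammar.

{ e, i }

From Stmt → Args p r Body: add FIRST(Args) = { e }.
Stmt → i e contributes {i}.
Union: FIRST(Stmt) = { e, i }.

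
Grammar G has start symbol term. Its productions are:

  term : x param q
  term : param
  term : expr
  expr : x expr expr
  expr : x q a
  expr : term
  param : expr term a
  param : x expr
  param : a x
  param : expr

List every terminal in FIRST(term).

term : x param q contributes {x}.
From term : param: add FIRST(param) = { a, x }.
From term : expr: add FIRST(expr) = { a, x }.
Union: FIRST(term) = { a, x }.

{ a, x }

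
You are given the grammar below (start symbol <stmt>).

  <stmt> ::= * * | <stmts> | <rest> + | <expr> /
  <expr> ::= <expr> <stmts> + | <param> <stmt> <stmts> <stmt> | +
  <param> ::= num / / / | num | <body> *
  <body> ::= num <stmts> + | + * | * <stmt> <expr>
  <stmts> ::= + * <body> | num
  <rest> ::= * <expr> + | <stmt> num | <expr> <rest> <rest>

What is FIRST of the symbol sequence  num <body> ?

{ num }

num is a terminal; add {num} and stop.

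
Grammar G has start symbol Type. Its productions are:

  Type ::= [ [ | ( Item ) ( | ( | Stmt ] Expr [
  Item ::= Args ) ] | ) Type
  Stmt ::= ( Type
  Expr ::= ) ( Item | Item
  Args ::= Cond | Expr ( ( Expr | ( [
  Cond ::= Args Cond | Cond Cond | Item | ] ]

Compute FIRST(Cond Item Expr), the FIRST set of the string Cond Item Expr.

{ (, ), ] }

Add FIRST(Cond) = { (, ), ] }; Cond is not nullable, stop.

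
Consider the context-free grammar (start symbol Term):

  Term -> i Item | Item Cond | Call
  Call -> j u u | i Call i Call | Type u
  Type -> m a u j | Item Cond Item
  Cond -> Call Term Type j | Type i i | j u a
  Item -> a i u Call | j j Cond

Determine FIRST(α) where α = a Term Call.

a is a terminal; add {a} and stop.

{ a }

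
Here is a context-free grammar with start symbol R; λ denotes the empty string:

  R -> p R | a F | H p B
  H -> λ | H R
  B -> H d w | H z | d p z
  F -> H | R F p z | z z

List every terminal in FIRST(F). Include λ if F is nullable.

From F -> H: add FIRST(H) = { a, p, λ } (including λ since H is nullable).
From F -> R F p z: add FIRST(R) = { a, p }.
F -> z z contributes {z}.
Union: FIRST(F) = { a, p, z, λ }.

{ a, p, z, λ }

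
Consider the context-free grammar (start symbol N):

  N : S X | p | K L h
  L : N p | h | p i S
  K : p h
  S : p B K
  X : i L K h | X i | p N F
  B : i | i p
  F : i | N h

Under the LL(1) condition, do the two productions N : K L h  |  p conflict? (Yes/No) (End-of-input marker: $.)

FIRST(K L h) = { p } and FIRST(p) = { p }.
Both contain p, so the two alternatives are not disjoint — LL(1) conflict.

Yes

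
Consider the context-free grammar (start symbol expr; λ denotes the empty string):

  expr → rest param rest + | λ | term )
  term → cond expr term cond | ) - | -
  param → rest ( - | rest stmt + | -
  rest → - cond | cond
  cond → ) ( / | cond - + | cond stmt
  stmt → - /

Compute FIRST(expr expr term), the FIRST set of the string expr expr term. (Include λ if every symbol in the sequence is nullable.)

Add FIRST(expr)\{λ} = { ), - }; expr is nullable, continue.
Add FIRST(expr)\{λ} = { ), - }; expr is nullable, continue.
Add FIRST(term) = { ), - }; term is not nullable, stop.

{ ), - }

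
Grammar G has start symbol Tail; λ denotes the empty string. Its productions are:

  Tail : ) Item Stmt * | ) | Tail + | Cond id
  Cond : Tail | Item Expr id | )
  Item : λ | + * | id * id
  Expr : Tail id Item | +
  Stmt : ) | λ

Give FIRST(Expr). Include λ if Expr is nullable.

{ ), +, id }

From Expr : Tail id Item: add FIRST(Tail) = { ), +, id }.
Expr : + contributes {+}.
Union: FIRST(Expr) = { ), +, id }.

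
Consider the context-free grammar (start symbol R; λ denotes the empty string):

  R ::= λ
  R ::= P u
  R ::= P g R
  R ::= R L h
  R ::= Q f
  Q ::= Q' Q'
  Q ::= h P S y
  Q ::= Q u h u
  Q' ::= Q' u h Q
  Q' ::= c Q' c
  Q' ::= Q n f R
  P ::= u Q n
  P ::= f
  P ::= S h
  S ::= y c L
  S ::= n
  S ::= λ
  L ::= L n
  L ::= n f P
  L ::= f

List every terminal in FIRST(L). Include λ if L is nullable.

{ f, n }

From L ::= L n: add FIRST(L) = { f, n }.
L ::= n f P contributes {n}.
L ::= f contributes {f}.
Union: FIRST(L) = { f, n }.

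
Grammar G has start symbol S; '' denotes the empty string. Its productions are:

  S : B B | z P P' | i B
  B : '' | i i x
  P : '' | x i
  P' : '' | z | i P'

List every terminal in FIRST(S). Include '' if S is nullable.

{ i, z, '' }

From S : B B: B, B nullable, take FIRST(B) ∪ FIRST(B) = { i }; also '' since the whole RHS is nullable.
S : z P P' contributes {z}.
S : i B contributes {i}.
Union: FIRST(S) = { i, z, '' }.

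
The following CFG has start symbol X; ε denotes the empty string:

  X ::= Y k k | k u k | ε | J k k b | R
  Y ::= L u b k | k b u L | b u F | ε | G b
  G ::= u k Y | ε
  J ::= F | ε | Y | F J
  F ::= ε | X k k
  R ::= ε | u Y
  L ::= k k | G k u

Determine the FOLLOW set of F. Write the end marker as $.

{ $, b, k, u }

In Y ::= b u F: F is at the end, add FOLLOW(Y) = { $, b, k }.
In J ::= F: F is at the end, add FOLLOW(J) = { k }.
In J ::= F J: add FIRST(J)\{ε} = { b, k, u }.
  Since J is nullable, also add FOLLOW(J) = { k }.
Union: FOLLOW(F) = { $, b, k, u }.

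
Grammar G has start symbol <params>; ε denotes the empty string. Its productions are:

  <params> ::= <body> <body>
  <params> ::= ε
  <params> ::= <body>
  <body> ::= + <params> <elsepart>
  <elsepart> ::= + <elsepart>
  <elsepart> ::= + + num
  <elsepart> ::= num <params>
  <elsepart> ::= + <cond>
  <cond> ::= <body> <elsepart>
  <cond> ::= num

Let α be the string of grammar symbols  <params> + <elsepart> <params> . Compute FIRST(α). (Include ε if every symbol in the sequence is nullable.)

Add FIRST(<params>)\{ε} = { + }; <params> is nullable, continue.
+ is a terminal; add {+} and stop.

{ + }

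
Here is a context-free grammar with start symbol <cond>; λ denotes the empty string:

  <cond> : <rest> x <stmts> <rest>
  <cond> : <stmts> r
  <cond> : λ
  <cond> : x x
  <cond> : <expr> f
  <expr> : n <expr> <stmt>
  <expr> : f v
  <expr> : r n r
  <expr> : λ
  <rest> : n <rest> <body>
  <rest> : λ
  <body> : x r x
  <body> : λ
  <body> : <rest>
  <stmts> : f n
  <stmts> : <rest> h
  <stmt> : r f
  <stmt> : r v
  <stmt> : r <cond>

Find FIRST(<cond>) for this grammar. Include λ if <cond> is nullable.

{ f, h, n, r, x, λ }

From <cond> : <rest> x <stmts> <rest>: <rest> nullable, take FIRST(<rest>) ∪ {x} = { n, x }.
From <cond> : <stmts> r: add FIRST(<stmts>) = { f, h, n }.
<cond> : λ contributes λ.
<cond> : x x contributes {x}.
From <cond> : <expr> f: <expr> nullable, take FIRST(<expr>) ∪ {f} = { f, n, r }.
Union: FIRST(<cond>) = { f, h, n, r, x, λ }.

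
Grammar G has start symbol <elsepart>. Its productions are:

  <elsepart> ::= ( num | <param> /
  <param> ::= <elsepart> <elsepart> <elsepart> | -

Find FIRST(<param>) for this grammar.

From <param> ::= <elsepart> <elsepart> <elsepart>: add FIRST(<elsepart>) = { (, - }.
<param> ::= - contributes {-}.
Union: FIRST(<param>) = { (, - }.

{ (, - }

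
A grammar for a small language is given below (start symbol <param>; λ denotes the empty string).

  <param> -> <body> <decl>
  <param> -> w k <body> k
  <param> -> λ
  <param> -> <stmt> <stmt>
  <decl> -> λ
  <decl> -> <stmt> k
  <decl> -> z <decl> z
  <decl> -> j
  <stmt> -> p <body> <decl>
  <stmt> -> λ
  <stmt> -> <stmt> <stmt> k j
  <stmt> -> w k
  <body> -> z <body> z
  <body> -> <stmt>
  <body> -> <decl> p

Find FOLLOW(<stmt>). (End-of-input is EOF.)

{ EOF, j, k, p, w, z }

In <param> -> <stmt> <stmt>: add FIRST(<stmt>)\{λ} = { k, p, w }.
  Since <stmt> is nullable, also add FOLLOW(<param>) = { EOF }.
In <param> -> <stmt> <stmt>: <stmt> is at the end, add FOLLOW(<param>) = { EOF }.
In <decl> -> <stmt> k: add FIRST(k) = { k }.
In <stmt> -> <stmt> <stmt> k j: add FIRST(<stmt> k j) = { k, p, w }.
In <stmt> -> <stmt> <stmt> k j: add FIRST(k j) = { k }.
In <body> -> <stmt>: <stmt> is at the end, add FOLLOW(<body>) = { EOF, j, k, p, w, z }.
Union: FOLLOW(<stmt>) = { EOF, j, k, p, w, z }.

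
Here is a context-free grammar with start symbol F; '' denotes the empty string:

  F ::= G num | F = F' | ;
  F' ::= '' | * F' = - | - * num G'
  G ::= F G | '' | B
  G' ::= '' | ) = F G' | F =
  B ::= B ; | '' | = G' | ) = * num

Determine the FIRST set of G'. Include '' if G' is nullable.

G' ::= '' contributes ''.
G' ::= ) = F G' contributes {)}.
From G' ::= F =: add FIRST(F) = { ), ;, =, num }.
Union: FIRST(G') = { ), ;, =, num, '' }.

{ ), ;, =, num, '' }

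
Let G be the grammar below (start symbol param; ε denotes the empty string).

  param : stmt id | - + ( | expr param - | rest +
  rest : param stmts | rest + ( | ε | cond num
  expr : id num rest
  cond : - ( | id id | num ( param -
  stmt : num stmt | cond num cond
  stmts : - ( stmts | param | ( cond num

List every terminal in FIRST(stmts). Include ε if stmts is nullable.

stmts : - ( stmts contributes {-}.
From stmts : param: add FIRST(param) = { +, -, id, num }.
stmts : ( cond num contributes {(}.
Union: FIRST(stmts) = { (, +, -, id, num }.

{ (, +, -, id, num }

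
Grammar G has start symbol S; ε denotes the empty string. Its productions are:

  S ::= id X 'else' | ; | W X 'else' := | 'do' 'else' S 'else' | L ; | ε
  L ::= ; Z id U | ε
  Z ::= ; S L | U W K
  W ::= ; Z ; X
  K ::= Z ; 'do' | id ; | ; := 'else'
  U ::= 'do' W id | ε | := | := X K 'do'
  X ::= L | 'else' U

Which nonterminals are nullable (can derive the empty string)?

{ L, S, U, X }

Directly nullable (have an ε-production): S, L, U.
X ::= L with every symbol nullable, so X is nullable.
No other nonterminal has a production whose RHS symbols are all nullable.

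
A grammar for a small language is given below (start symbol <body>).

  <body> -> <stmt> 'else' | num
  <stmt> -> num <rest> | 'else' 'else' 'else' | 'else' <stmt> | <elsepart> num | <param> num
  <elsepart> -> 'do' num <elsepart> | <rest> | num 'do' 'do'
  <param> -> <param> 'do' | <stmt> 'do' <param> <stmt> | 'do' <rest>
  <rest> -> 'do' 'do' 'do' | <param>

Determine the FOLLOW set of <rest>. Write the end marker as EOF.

In <stmt> -> num <rest>: <rest> is at the end, add FOLLOW(<stmt>) = { 'do', 'else', num }.
In <elsepart> -> <rest>: <rest> is at the end, add FOLLOW(<elsepart>) = { num }.
In <param> -> 'do' <rest>: <rest> is at the end, add FOLLOW(<param>) = { 'do', 'else', num }.
Union: FOLLOW(<rest>) = { 'do', 'else', num }.

{ 'do', 'else', num }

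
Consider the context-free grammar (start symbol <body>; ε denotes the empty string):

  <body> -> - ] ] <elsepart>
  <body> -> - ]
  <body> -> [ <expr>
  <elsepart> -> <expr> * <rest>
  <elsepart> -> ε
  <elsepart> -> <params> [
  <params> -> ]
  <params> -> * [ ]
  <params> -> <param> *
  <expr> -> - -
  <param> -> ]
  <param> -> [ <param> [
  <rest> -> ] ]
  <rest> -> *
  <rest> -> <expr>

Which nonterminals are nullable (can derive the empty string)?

Directly nullable (have an ε-production): <elsepart>.
No other nonterminal has a production whose RHS symbols are all nullable.

{ <elsepart> }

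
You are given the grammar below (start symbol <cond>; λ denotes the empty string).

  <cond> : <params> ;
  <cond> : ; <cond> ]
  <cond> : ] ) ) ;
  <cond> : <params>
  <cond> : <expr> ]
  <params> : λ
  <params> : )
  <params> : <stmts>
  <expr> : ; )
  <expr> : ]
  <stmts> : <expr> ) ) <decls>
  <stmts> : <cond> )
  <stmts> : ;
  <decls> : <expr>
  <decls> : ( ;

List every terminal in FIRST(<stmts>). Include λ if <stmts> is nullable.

{ ), ;, ] }

From <stmts> : <expr> ) ) <decls>: add FIRST(<expr>) = { ;, ] }.
From <stmts> : <cond> ): <cond> nullable, take FIRST(<cond>) ∪ {)} = { ), ;, ] }.
<stmts> : ; contributes {;}.
Union: FIRST(<stmts>) = { ), ;, ] }.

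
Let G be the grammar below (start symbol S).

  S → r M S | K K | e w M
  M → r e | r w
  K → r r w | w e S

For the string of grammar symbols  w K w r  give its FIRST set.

w is a terminal; add {w} and stop.

{ w }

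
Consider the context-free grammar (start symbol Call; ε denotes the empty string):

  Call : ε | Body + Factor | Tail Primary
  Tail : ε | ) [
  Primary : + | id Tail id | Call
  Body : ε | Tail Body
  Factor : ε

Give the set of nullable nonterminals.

Directly nullable (have an ε-production): Call, Tail, Body, Factor.
Primary : Call with every symbol nullable, so Primary is nullable.

{ Body, Call, Factor, Primary, Tail }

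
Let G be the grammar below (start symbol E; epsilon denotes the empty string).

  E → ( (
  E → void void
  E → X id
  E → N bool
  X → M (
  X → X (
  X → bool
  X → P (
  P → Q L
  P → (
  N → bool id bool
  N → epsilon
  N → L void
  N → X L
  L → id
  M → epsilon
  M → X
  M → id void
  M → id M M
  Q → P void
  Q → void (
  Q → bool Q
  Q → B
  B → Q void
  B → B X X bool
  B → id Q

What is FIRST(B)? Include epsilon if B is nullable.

{ (, bool, id, void }

From B → Q void: add FIRST(Q) = { (, bool, id, void }.
From B → B X X bool: add FIRST(B) = { (, bool, id, void }.
B → id Q contributes {id}.
Union: FIRST(B) = { (, bool, id, void }.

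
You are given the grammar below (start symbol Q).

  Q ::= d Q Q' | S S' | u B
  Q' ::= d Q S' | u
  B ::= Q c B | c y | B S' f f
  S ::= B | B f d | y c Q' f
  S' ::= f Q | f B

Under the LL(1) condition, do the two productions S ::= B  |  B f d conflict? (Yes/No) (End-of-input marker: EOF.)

Yes

FIRST(B) = { c, d, u, y } and FIRST(B f d) = { c, d, u, y }.
Both contain c, so the two alternatives are not disjoint — LL(1) conflict.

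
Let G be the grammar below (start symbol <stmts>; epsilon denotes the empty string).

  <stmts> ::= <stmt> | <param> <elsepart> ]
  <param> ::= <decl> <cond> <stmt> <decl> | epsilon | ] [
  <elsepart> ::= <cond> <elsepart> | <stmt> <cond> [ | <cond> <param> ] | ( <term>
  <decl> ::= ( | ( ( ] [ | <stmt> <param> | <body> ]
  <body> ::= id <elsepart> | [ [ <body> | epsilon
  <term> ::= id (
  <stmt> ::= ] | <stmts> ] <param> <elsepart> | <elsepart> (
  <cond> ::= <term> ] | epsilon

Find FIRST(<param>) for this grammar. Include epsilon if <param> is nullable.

{ (, [, ], id, epsilon }

From <param> ::= <decl> <cond> <stmt> <decl>: add FIRST(<decl>) = { (, [, ], id }.
<param> ::= epsilon contributes epsilon.
<param> ::= ] [ contributes {]}.
Union: FIRST(<param>) = { (, [, ], id, epsilon }.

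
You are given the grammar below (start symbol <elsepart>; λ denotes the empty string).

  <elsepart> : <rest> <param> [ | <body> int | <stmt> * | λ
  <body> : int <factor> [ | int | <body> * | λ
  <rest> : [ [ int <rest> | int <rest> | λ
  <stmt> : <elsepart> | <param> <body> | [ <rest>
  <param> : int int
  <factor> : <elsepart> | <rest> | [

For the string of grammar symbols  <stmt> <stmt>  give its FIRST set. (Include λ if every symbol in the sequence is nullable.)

Add FIRST(<stmt>)\{λ} = { *, [, int }; <stmt> is nullable, continue.
Add FIRST(<stmt>)\{λ} = { *, [, int }; <stmt> is nullable, continue.
Every symbol is nullable, so include λ.

{ *, [, int, λ }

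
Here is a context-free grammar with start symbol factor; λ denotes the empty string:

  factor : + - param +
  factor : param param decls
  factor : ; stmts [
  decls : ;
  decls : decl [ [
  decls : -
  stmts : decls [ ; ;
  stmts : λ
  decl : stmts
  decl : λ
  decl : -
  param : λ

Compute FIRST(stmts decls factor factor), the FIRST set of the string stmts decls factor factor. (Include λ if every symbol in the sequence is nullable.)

{ -, ;, [ }

Add FIRST(stmts)\{λ} = { -, ;, [ }; stmts is nullable, continue.
Add FIRST(decls) = { -, ;, [ }; decls is not nullable, stop.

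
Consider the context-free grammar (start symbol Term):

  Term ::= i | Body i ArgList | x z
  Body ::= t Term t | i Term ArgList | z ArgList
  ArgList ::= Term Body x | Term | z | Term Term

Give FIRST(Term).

Term ::= i contributes {i}.
From Term ::= Body i ArgList: add FIRST(Body) = { i, t, z }.
Term ::= x z contributes {x}.
Union: FIRST(Term) = { i, t, x, z }.

{ i, t, x, z }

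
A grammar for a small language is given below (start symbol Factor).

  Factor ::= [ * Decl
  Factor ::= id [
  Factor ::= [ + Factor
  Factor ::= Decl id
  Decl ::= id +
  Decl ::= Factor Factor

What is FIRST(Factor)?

{ [, id }

Factor ::= [ * Decl contributes {[}.
Factor ::= id [ contributes {id}.
Factor ::= [ + Factor contributes {[}.
From Factor ::= Decl id: add FIRST(Decl) = { [, id }.
Union: FIRST(Factor) = { [, id }.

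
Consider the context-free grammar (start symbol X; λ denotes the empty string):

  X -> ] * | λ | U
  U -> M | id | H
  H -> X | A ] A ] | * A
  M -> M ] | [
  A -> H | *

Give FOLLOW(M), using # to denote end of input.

In U -> M: M is at the end, add FOLLOW(U) = { #, ] }.
In M -> M ]: add FIRST(]) = { ] }.
Union: FOLLOW(M) = { #, ] }.

{ #, ] }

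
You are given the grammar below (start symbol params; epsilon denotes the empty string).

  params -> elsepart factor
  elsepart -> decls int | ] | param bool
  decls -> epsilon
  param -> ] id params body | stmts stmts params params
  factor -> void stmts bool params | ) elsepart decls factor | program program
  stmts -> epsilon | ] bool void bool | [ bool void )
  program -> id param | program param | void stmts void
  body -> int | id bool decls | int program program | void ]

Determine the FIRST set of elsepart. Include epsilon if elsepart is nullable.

From elsepart -> decls int: decls nullable, take FIRST(decls) ∪ {int} = { int }.
elsepart -> ] contributes {]}.
From elsepart -> param bool: add FIRST(param) = { [, ], int }.
Union: FIRST(elsepart) = { [, ], int }.

{ [, ], int }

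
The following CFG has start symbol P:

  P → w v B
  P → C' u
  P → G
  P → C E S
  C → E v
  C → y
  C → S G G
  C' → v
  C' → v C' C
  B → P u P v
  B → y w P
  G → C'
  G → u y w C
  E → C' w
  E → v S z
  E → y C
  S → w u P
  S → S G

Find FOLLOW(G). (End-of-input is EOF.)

In P → G: G is at the end, add FOLLOW(P) = { EOF, u, v, z }.
In C → S G G: add FIRST(G) = { u, v }.
In C → S G G: G is at the end, add FOLLOW(C) = { EOF, u, v, w, y, z }.
In S → S G: G is at the end, add FOLLOW(S) = { EOF, u, v, z }.
Union: FOLLOW(G) = { EOF, u, v, w, y, z }.

{ EOF, u, v, w, y, z }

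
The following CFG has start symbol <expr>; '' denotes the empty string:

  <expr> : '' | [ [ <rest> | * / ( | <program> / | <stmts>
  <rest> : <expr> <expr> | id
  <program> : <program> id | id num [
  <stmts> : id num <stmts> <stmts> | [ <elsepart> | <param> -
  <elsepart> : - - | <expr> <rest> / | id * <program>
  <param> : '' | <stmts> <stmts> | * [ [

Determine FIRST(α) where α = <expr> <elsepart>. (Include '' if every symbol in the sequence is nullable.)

{ *, -, /, [, id }

Add FIRST(<expr>)\{''} = { *, -, [, id }; <expr> is nullable, continue.
Add FIRST(<elsepart>) = { *, -, /, [, id }; <elsepart> is not nullable, stop.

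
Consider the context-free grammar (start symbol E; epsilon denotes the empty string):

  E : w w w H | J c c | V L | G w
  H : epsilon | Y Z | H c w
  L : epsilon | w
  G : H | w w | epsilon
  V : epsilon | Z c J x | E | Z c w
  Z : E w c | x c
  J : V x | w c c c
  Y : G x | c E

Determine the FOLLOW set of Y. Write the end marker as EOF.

{ c, w, x }

In H : Y Z: add FIRST(Z) = { c, w, x }.
Union: FOLLOW(Y) = { c, w, x }.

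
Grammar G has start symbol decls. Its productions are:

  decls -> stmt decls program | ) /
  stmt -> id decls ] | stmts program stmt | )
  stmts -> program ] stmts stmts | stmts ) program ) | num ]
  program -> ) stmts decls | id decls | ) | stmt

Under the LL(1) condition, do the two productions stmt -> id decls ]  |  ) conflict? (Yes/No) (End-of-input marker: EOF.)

FIRST(id decls ]) = { id } and FIRST()) = { ) }.
The FIRST sets are disjoint and neither alternative is nullable — no conflict.

No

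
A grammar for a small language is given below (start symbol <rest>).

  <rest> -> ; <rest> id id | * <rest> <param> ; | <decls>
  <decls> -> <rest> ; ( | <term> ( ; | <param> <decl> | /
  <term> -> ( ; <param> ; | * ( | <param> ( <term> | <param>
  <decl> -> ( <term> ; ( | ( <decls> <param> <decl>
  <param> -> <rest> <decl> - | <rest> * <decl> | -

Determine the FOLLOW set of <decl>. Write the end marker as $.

{ $, (, *, -, /, ;, id }

In <decls> -> <param> <decl>: <decl> is at the end, add FOLLOW(<decls>) = { $, (, *, -, /, ;, id }.
In <decl> -> ( <decls> <param> <decl>: <decl> is at the end, add FOLLOW(<decl>) = { $, (, *, -, /, ;, id }.
In <param> -> <rest> <decl> -: add FIRST(-) = { - }.
In <param> -> <rest> * <decl>: <decl> is at the end, add FOLLOW(<param>) = { (, ; }.
Union: FOLLOW(<decl>) = { $, (, *, -, /, ;, id }.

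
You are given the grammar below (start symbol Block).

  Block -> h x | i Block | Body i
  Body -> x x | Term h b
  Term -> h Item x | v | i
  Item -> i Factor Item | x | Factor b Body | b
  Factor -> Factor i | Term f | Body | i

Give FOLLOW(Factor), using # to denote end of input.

{ b, h, i, v, x }

In Item -> i Factor Item: add FIRST(Item) = { b, h, i, v, x }.
In Item -> Factor b Body: add FIRST(b Body) = { b }.
In Factor -> Factor i: add FIRST(i) = { i }.
Union: FOLLOW(Factor) = { b, h, i, v, x }.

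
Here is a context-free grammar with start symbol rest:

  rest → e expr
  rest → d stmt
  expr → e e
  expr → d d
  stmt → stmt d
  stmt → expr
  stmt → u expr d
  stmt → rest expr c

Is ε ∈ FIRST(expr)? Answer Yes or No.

No nonterminal in this grammar is nullable.
No production of expr has an RHS whose symbols are all nullable, so expr is not nullable.

No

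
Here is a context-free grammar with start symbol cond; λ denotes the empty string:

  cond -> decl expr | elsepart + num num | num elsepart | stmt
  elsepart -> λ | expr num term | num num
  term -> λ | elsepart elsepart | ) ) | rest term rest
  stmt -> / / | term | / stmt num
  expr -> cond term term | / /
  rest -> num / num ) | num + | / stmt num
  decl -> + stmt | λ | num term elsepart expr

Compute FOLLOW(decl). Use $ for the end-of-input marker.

{ $, ), +, /, num }

In cond -> decl expr: add FIRST(expr)\{λ} = { ), +, /, num }.
  Since expr is nullable, also add FOLLOW(cond) = { $, ), +, /, num }.
Union: FOLLOW(decl) = { $, ), +, /, num }.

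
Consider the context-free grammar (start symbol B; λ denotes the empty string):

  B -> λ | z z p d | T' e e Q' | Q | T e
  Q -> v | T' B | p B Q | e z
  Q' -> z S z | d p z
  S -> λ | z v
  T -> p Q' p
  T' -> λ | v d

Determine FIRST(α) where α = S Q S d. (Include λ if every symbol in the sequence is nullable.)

{ d, e, p, v, z }

Add FIRST(S)\{λ} = { z }; S is nullable, continue.
Add FIRST(Q)\{λ} = { e, p, v, z }; Q is nullable, continue.
Add FIRST(S)\{λ} = { z }; S is nullable, continue.
d is a terminal; add {d} and stop.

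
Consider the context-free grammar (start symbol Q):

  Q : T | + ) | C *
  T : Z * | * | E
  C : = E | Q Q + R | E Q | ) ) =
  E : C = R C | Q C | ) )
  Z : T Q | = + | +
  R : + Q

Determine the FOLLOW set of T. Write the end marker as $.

In Q : T: T is at the end, add FOLLOW(Q) = { $, ), *, +, = }.
In Z : T Q: add FIRST(Q) = { ), *, +, = }.
Union: FOLLOW(T) = { $, ), *, +, = }.

{ $, ), *, +, = }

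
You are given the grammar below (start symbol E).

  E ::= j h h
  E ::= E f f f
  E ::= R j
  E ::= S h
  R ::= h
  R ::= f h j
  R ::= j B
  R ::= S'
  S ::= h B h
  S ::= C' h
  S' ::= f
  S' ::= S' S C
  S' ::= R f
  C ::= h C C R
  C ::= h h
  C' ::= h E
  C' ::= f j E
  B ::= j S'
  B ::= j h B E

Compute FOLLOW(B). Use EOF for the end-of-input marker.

{ f, h, j }

In R ::= j B: B is at the end, add FOLLOW(R) = { f, h, j }.
In S ::= h B h: add FIRST(h) = { h }.
In B ::= j h B E: add FIRST(E) = { f, h, j }.
Union: FOLLOW(B) = { f, h, j }.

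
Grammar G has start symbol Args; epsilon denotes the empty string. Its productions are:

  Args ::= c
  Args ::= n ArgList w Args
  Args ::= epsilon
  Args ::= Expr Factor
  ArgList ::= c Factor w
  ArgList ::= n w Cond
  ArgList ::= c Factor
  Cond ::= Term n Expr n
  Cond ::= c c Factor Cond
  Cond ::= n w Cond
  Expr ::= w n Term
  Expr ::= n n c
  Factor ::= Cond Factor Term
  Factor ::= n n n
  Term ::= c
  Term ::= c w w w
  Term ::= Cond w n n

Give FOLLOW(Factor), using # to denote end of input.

In Args ::= Expr Factor: Factor is at the end, add FOLLOW(Args) = { # }.
In ArgList ::= c Factor w: add FIRST(w) = { w }.
In ArgList ::= c Factor: Factor is at the end, add FOLLOW(ArgList) = { w }.
In Cond ::= c c Factor Cond: add FIRST(Cond) = { c, n }.
In Factor ::= Cond Factor Term: add FIRST(Term) = { c, n }.
Union: FOLLOW(Factor) = { #, c, n, w }.

{ #, c, n, w }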